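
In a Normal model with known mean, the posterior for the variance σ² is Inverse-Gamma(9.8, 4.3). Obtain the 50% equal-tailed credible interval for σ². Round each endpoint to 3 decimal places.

Inverse-Gamma(9.8, 4.3) quantiles: F⁻¹(0.25) and F⁻¹(0.75).
Equivalently, 1/σ² ~ Gamma(9.8, rate = 4.3); invert its 0.75 and 0.25 quantiles.
Posterior mean ≈ 0.489, SD ≈ 0.175; a Normal approximation gives roughly [0.371, 0.607].
Exact: lower = 0.368; upper = 0.570.

[0.368, 0.570]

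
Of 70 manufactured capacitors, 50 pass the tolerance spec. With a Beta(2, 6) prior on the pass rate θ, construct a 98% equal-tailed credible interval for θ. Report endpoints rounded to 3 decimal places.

Posterior: Beta(2+50, 6+20) = Beta(52, 26).
Equal-tailed 98% interval: the 0.01 and 0.99 quantiles of Beta(52, 26).
Posterior mean ≈ 0.667, SD ≈ 0.053; a Normal approximation gives roughly [0.543, 0.790].
Exact: F⁻¹(0.01) = 0.538; F⁻¹(0.99) = 0.783.

[0.538, 0.783]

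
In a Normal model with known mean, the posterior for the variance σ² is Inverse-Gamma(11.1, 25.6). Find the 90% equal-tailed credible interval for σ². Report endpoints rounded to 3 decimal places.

Inverse-Gamma(11.1, 25.6) quantiles: F⁻¹(0.05) and F⁻¹(0.95).
Equivalently, 1/σ² ~ Gamma(11.1, rate = 25.6); invert its 0.95 and 0.05 quantiles.
Posterior mean ≈ 2.535, SD ≈ 0.840; a Normal approximation gives roughly [1.153, 3.917].
Exact: lower = 1.498; upper = 4.100.

[1.498, 4.100]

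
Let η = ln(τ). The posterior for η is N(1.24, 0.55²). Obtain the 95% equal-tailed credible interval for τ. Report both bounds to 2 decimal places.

[1.18, 10.16]

On the log scale the 95% interval is 1.24 ± 1.960 × 0.55 = [0.1620, 2.3180].
Exponentiate: [e^0.1620, e^2.3180] = [1.18, 10.16].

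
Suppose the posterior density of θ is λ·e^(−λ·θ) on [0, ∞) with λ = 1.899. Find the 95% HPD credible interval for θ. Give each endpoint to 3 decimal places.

The exponential density is strictly decreasing on [0, ∞), so the HPD interval is anchored at 0: [0, q] with P(θ ≤ q) = 0.95.
q = −ln(1 − 0.95) / 1.899 = 2.9957 / 1.899 = 1.578.

[0.000, 1.578]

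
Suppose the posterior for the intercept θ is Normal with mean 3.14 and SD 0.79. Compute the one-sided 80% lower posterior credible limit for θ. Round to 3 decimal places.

2.475

Need L with P(θ ≥ L) = 0.80: L = 3.14 − z_{0.2}·0.79.
z = 0.842; L = 3.14 − 0.842 × 0.79 = 2.475.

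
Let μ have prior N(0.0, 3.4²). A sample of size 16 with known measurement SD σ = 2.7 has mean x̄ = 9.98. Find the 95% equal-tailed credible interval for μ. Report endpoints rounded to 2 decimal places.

Posterior precision = 1/3.4² + 16/2.7² = 0.0865 + 2.1948 = 2.2813, so posterior SD = 0.6621.
Posterior mean = (0.0/3.4² + 16·9.98/2.7²) / 2.2813 = 9.6016.
Interval: 9.6016 ± 1.960 × 0.6621 → [8.30, 10.90].

[8.30, 10.90]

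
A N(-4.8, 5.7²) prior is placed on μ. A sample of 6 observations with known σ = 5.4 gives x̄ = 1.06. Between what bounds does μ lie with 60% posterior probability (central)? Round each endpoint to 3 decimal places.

Posterior precision = 1/5.7² + 6/5.4² = 0.0308 + 0.2058 = 0.2365, so posterior SD = 2.0561.
Posterior mean = (-4.8/5.7² + 6·1.06/5.4²) / 0.2365 = 0.2975.
Interval: 0.2975 ± 0.842 × 2.0561 → [-1.433, 2.028].

[-1.433, 2.028]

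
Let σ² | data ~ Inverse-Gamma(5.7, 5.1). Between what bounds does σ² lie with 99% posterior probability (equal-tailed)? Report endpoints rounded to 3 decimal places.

[0.373, 3.657]

Inverse-Gamma(5.7, 5.1) quantiles: F⁻¹(0.005) and F⁻¹(0.995).
Equivalently, 1/σ² ~ Gamma(5.7, rate = 5.1); invert its 0.995 and 0.005 quantiles.
Posterior mean ≈ 1.085, SD ≈ 0.564; a Normal approximation gives roughly [-0.368, 2.538].
Exact: lower = 0.373; upper = 3.657.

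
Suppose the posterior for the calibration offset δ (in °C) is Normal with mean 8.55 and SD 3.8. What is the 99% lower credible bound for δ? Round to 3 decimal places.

-0.290

Need L with P(δ ≥ L) = 0.99: L = 8.55 − z_{0.01}·3.8.
z = 2.326; L = 8.55 − 2.326 × 3.8 = -0.290.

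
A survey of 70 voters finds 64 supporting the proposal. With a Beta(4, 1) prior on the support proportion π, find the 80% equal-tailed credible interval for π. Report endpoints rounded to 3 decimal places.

Posterior: Beta(4+64, 1+6) = Beta(68, 7).
Equal-tailed 80% interval: the 0.1 and 0.9 quantiles of Beta(68, 7).
Posterior mean ≈ 0.907, SD ≈ 0.033; a Normal approximation gives roughly [0.864, 0.949].
Exact: F⁻¹(0.1) = 0.862; F⁻¹(0.9) = 0.947.

[0.862, 0.947]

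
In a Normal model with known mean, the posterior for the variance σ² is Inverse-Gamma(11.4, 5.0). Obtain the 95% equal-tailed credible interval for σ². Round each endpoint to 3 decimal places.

[0.264, 0.866]

Inverse-Gamma(11.4, 5.0) quantiles: F⁻¹(0.025) and F⁻¹(0.975).
Equivalently, 1/σ² ~ Gamma(11.4, rate = 5.0); invert its 0.975 and 0.025 quantiles.
Posterior mean ≈ 0.481, SD ≈ 0.157; a Normal approximation gives roughly [0.173, 0.788].
Exact: lower = 0.264; upper = 0.866.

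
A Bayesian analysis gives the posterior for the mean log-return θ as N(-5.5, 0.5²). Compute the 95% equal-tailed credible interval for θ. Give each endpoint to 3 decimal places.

The posterior is symmetric, so the 95% equal-tailed interval is θ = -5.5 ± z·0.5 with z = 1.960.
Half-width: 1.960 × 0.5 = 0.980.
-5.5 − 0.980 = -6.480; -5.5 + 0.980 = -4.520.

[-6.480, -4.520]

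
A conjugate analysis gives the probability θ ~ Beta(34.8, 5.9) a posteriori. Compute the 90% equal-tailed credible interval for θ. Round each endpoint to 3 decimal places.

Posterior: Beta(34.8, 5.9).
Equal-tailed 90% interval: the 0.05 and 0.95 quantiles of Beta(34.8, 5.9).
Posterior mean ≈ 0.855, SD ≈ 0.055; a Normal approximation gives roughly [0.765, 0.945].
Exact: F⁻¹(0.05) = 0.756; F⁻¹(0.95) = 0.934.

[0.756, 0.934]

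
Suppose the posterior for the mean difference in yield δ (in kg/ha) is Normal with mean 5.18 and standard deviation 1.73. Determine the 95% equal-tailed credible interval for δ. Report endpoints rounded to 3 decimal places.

The posterior is symmetric, so the 95% equal-tailed interval is δ = 5.18 ± z·1.73 with z = 1.960.
Half-width: 1.960 × 1.73 = 3.391.
5.18 − 3.391 = 1.789; 5.18 + 3.391 = 8.571.

[1.789, 8.571]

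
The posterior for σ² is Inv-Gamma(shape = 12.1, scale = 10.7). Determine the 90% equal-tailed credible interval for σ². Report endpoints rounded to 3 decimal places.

[0.584, 1.529]

Inverse-Gamma(12.1, 10.7) quantiles: F⁻¹(0.05) and F⁻¹(0.95).
Equivalently, 1/σ² ~ Gamma(12.1, rate = 10.7); invert its 0.95 and 0.05 quantiles.
Posterior mean ≈ 0.964, SD ≈ 0.303; a Normal approximation gives roughly [0.465, 1.463].
Exact: lower = 0.584; upper = 1.529.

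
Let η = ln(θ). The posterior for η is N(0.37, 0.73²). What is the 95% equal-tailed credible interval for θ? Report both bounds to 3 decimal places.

On the log scale the 95% interval is 0.37 ± 1.960 × 0.73 = [-1.0608, 1.8008].
Exponentiate: [e^-1.0608, e^1.8008] = [0.346, 6.054].

[0.346, 6.054]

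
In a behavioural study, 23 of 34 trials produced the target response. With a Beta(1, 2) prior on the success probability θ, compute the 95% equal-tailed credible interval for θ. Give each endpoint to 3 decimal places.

[0.490, 0.792]

Posterior: Beta(1+23, 2+11) = Beta(24, 13).
Equal-tailed 95% interval: the 0.025 and 0.975 quantiles of Beta(24, 13).
Posterior mean ≈ 0.649, SD ≈ 0.077; a Normal approximation gives roughly [0.497, 0.800].
Exact: F⁻¹(0.025) = 0.490; F⁻¹(0.975) = 0.792.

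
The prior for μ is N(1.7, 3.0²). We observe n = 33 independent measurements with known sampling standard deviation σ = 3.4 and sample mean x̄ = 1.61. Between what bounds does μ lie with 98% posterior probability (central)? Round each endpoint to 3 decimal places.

[0.263, 2.964]

Posterior precision = 1/3.0² + 33/3.4² = 0.1111 + 2.8547 = 2.9658, so posterior SD = 0.5807.
Posterior mean = (1.7/3.0² + 33·1.61/3.4²) / 2.9658 = 1.6134.
Interval: 1.6134 ± 2.326 × 0.5807 → [0.263, 2.964].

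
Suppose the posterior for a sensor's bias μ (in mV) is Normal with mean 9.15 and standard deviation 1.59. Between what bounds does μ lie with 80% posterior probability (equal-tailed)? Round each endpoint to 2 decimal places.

The posterior is symmetric, so the 80% equal-tailed interval is μ = 9.15 ± z·1.59 with z = 1.282.
Half-width: 1.282 × 1.59 = 2.04.
9.15 − 2.04 = 7.11; 9.15 + 2.04 = 11.19.

[7.11, 11.19]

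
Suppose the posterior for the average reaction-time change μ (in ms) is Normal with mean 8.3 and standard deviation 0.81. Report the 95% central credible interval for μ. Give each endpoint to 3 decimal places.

The posterior is symmetric, so the 95% equal-tailed interval is μ = 8.3 ± z·0.81 with z = 1.960.
Half-width: 1.960 × 0.81 = 1.588.
8.3 − 1.588 = 6.712; 8.3 + 1.588 = 9.888.

[6.712, 9.888]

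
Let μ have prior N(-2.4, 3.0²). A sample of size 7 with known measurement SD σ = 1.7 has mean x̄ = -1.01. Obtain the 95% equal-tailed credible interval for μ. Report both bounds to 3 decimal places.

[-2.302, 0.160]

Posterior precision = 1/3.0² + 7/1.7² = 0.1111 + 2.4221 = 2.5333, so posterior SD = 0.6283.
Posterior mean = (-2.4/3.0² + 7·-1.01/1.7²) / 2.5333 = -1.0710.
Interval: -1.0710 ± 1.960 × 0.6283 → [-2.302, 0.160].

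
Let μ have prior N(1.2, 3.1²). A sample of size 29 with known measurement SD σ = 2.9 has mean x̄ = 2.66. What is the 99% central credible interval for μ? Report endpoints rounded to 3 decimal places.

Posterior precision = 1/3.1² + 29/2.9² = 0.1041 + 3.4483 = 3.5523, so posterior SD = 0.5306.
Posterior mean = (1.2/3.1² + 29·2.66/2.9²) / 3.5523 = 2.6172.
Interval: 2.6172 ± 2.576 × 0.5306 → [1.251, 3.984].

[1.251, 3.984]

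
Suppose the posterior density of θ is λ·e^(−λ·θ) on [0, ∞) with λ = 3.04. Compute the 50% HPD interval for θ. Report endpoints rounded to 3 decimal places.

The exponential density is strictly decreasing on [0, ∞), so the HPD interval is anchored at 0: [0, q] with P(θ ≤ q) = 0.50.
q = −ln(1 − 0.50) / 3.04 = 0.6931 / 3.04 = 0.228.

[0.000, 0.228]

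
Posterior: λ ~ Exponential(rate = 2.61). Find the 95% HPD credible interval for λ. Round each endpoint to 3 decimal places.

[0.000, 1.148]

The exponential density is strictly decreasing on [0, ∞), so the HPD interval is anchored at 0: [0, q] with P(λ ≤ q) = 0.95.
q = −ln(1 − 0.95) / 2.61 = 2.9957 / 2.61 = 1.148.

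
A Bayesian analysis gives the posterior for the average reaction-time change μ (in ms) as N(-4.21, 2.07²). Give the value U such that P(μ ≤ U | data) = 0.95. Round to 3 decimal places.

Need U with P(μ ≤ U) = 0.95: U = -4.21 + z_{0.05}·2.07.
z = 1.645; U = -4.21 + 1.645 × 2.07 = -0.805.

-0.805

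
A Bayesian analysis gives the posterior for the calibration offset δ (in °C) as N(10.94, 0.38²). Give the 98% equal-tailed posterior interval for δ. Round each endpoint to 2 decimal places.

[10.06, 11.82]

The posterior is symmetric, so the 98% equal-tailed interval is δ = 10.94 ± z·0.38 with z = 2.326.
Half-width: 2.326 × 0.38 = 0.88.
10.94 − 0.88 = 10.06; 10.94 + 0.88 = 11.82.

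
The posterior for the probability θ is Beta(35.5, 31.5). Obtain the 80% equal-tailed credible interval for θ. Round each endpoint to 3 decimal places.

Posterior: Beta(35.5, 31.5).
Equal-tailed 80% interval: the 0.1 and 0.9 quantiles of Beta(35.5, 31.5).
Posterior mean ≈ 0.530, SD ≈ 0.061; a Normal approximation gives roughly [0.452, 0.607].
Exact: F⁻¹(0.1) = 0.452; F⁻¹(0.9) = 0.608.

[0.452, 0.608]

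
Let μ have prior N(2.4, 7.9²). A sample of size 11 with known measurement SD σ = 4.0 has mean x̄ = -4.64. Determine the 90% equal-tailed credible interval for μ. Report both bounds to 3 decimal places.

Posterior precision = 1/7.9² + 11/4.0² = 0.0160 + 0.6875 = 0.7035, so posterior SD = 1.1922.
Posterior mean = (2.4/7.9² + 11·-4.64/4.0²) / 0.7035 = -4.4797.
Interval: -4.4797 ± 1.645 × 1.1922 → [-6.441, -2.519].

[-6.441, -2.519]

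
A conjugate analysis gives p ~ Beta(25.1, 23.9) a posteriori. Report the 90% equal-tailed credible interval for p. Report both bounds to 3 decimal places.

[0.396, 0.628]

Posterior: Beta(25.1, 23.9).
Equal-tailed 90% interval: the 0.05 and 0.95 quantiles of Beta(25.1, 23.9).
Posterior mean ≈ 0.512, SD ≈ 0.071; a Normal approximation gives roughly [0.396, 0.629].
Exact: F⁻¹(0.05) = 0.396; F⁻¹(0.95) = 0.628.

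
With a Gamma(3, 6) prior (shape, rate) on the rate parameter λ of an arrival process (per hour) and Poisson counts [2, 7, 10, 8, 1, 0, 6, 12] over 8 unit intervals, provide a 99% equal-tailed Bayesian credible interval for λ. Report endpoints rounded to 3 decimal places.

Posterior: Gamma(3+46, 6+8) = Gamma(49, 14) (shape, rate).
Equal-tailed 99% interval: Gamma(49, 14) quantiles at 0.005 and 0.995.
Posterior mean ≈ 3.500, SD ≈ 0.500; a Normal approximation gives roughly [2.212, 4.788].
Exact: lower = 2.346; upper = 4.922.

[2.346, 4.922]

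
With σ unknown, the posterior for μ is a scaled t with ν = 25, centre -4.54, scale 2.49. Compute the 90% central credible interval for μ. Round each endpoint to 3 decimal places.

The t_25 distribution is symmetric; the 90% interval is -4.54 ± t·2.49 with t_{0.95,25} = 1.708.
Half-width: 1.708 × 2.49 = 4.253.
-4.54 − 4.253 = -8.793; -4.54 + 4.253 = -0.287.

[-8.793, -0.287]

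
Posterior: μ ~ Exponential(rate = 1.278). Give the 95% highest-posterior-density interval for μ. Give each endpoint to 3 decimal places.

The exponential density is strictly decreasing on [0, ∞), so the HPD interval is anchored at 0: [0, q] with P(μ ≤ q) = 0.95.
q = −ln(1 − 0.95) / 1.278 = 2.9957 / 1.278 = 2.344.

[0.000, 2.344]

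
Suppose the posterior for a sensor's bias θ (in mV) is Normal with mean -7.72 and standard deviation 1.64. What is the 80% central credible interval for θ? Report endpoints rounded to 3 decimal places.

[-9.822, -5.618]

The posterior is symmetric, so the 80% equal-tailed interval is θ = -7.72 ± z·1.64 with z = 1.282.
Half-width: 1.282 × 1.64 = 2.102.
-7.72 − 2.102 = -9.822; -7.72 + 2.102 = -5.618.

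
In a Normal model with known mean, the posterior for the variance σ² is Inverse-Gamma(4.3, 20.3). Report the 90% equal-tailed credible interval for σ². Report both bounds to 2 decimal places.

Inverse-Gamma(4.3, 20.3) quantiles: F⁻¹(0.05) and F⁻¹(0.95).
Equivalently, 1/σ² ~ Gamma(4.3, rate = 20.3); invert its 0.95 and 0.05 quantiles.
Posterior mean ≈ 6.15, SD ≈ 4.06; a Normal approximation gives roughly [-0.52, 12.82].
Exact: lower = 2.48; upper = 13.16.

[2.48, 13.16]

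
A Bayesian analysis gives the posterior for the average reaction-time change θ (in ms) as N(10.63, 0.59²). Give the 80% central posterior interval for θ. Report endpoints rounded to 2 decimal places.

The posterior is symmetric, so the 80% equal-tailed interval is θ = 10.63 ± z·0.59 with z = 1.282.
Half-width: 1.282 × 0.59 = 0.76.
10.63 − 0.76 = 9.87; 10.63 + 0.76 = 11.39.

[9.87, 11.39]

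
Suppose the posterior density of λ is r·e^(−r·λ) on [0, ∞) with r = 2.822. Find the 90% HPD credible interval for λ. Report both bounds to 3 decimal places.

[0.000, 0.816]

The exponential density is strictly decreasing on [0, ∞), so the HPD interval is anchored at 0: [0, q] with P(λ ≤ q) = 0.90.
q = −ln(1 − 0.90) / 2.822 = 2.3026 / 2.822 = 0.816.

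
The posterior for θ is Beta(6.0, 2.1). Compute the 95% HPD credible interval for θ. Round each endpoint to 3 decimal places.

[0.462, 0.983]

The posterior is unimodal and skewed, so the HPD interval has equal density at both endpoints and is the shortest 95% interval.
Solving f(0.462) = f(0.983) with F(0.983) − F(0.462) = 0.95 gives [0.462, 0.983].
For comparison, the equal-tailed interval is [0.413, 0.959]; the HPD is narrower and shifted toward the mode.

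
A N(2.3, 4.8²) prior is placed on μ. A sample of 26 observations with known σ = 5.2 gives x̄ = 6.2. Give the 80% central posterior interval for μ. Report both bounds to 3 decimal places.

Posterior precision = 1/4.8² + 26/5.2² = 0.0434 + 0.9615 = 1.0049, so posterior SD = 0.9975.
Posterior mean = (2.3/4.8² + 26·6.2/5.2²) / 1.0049 = 6.0316.
Interval: 6.0316 ± 1.282 × 0.9975 → [4.753, 7.310].

[4.753, 7.310]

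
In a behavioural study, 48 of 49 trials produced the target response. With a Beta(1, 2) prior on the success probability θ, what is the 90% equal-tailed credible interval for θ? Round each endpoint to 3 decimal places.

[0.882, 0.984]

Posterior: Beta(1+48, 2+1) = Beta(49, 3).
Equal-tailed 90% interval: the 0.05 and 0.95 quantiles of Beta(49, 3).
Posterior mean ≈ 0.942, SD ≈ 0.032; a Normal approximation gives roughly [0.890, 0.995].
Exact: F⁻¹(0.05) = 0.882; F⁻¹(0.95) = 0.984.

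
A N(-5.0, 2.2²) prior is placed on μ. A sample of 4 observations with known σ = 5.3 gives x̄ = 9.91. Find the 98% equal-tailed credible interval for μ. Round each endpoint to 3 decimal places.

[-2.854, 5.021]

Posterior precision = 1/2.2² + 4/5.3² = 0.2066 + 0.1424 = 0.3490, so posterior SD = 1.6927.
Posterior mean = (-5.0/2.2² + 4·9.91/5.3²) / 0.3490 = 1.0834.
Interval: 1.0834 ± 2.326 × 1.6927 → [-2.854, 5.021].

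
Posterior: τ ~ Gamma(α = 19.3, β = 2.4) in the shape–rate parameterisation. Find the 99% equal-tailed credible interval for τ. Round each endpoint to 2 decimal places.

[4.11, 13.53]

Posterior: Gamma(shape 19.3, rate 2.4).
Equal-tailed 99% interval: Gamma(19.3, 2.4) quantiles at 0.005 and 0.995.
Posterior mean ≈ 8.04, SD ≈ 1.83; a Normal approximation gives roughly [3.33, 12.76].
Exact: lower = 4.11; upper = 13.53.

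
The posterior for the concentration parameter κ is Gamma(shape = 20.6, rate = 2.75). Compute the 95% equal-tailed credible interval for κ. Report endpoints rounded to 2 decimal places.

Posterior: Gamma(shape 20.6, rate 2.75).
Equal-tailed 95% interval: Gamma(20.6, 2.75) quantiles at 0.025 and 0.975.
Posterior mean ≈ 7.49, SD ≈ 1.65; a Normal approximation gives roughly [4.26, 10.73].
Exact: lower = 4.61; upper = 11.06.

[4.61, 11.06]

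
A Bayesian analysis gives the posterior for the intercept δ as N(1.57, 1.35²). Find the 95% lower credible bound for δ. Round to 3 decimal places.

Need L with P(δ ≥ L) = 0.95: L = 1.57 − z_{0.05}·1.35.
z = 1.645; L = 1.57 − 1.645 × 1.35 = -0.651.

-0.651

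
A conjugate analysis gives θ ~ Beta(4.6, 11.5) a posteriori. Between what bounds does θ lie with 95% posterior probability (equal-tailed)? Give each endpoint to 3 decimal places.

Posterior: Beta(4.6, 11.5).
Equal-tailed 95% interval: the 0.025 and 0.975 quantiles of Beta(4.6, 11.5).
Posterior mean ≈ 0.286, SD ≈ 0.109; a Normal approximation gives roughly [0.072, 0.500].
Exact: F⁻¹(0.025) = 0.101; F⁻¹(0.975) = 0.521.

[0.101, 0.521]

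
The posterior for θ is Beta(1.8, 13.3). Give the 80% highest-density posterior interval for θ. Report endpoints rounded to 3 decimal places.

The posterior is unimodal and skewed, so the HPD interval has equal density at both endpoints and is the shortest 80% interval.
Solving f(0.009) = f(0.186) with F(0.186) − F(0.009) = 0.80 gives [0.009, 0.186].
For comparison, the equal-tailed interval is [0.031, 0.231]; the HPD is narrower and shifted toward the mode.

[0.009, 0.186]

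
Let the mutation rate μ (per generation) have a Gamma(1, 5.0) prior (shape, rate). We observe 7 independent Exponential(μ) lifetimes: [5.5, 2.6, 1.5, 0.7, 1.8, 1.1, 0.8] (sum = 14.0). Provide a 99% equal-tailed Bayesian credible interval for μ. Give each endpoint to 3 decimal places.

Posterior: Gamma(1+7, 5.0+14.0) = Gamma(8, 19.0) (shape, rate).
Equal-tailed 99% interval: Gamma(8, 19.0) quantiles at 0.005 and 0.995.
Posterior mean ≈ 0.421, SD ≈ 0.149; a Normal approximation gives roughly [0.038, 0.805].
Exact: lower = 0.135; upper = 0.902.

[0.135, 0.902]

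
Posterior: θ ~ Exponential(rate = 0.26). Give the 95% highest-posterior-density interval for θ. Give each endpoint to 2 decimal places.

[0.00, 11.52]

The exponential density is strictly decreasing on [0, ∞), so the HPD interval is anchored at 0: [0, q] with P(θ ≤ q) = 0.95.
q = −ln(1 − 0.95) / 0.26 = 2.9957 / 0.26 = 11.52.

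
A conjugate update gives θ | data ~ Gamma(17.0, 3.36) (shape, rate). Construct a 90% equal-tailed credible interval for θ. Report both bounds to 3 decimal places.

[3.224, 7.232]

Posterior: Gamma(shape 17.0, rate 3.36).
Equal-tailed 90% interval: Gamma(17.0, 3.36) quantiles at 0.05 and 0.95.
Posterior mean ≈ 5.060, SD ≈ 1.227; a Normal approximation gives roughly [3.041, 7.078].
Exact: lower = 3.224; upper = 7.232.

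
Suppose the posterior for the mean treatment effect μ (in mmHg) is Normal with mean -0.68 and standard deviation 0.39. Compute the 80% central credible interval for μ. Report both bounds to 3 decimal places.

The posterior is symmetric, so the 80% equal-tailed interval is μ = -0.68 ± z·0.39 with z = 1.282.
Half-width: 1.282 × 0.39 = 0.500.
-0.68 − 0.500 = -1.180; -0.68 + 0.500 = -0.180.

[-1.180, -0.180]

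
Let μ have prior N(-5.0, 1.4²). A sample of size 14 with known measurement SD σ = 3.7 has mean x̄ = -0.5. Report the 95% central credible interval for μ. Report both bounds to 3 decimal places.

Posterior precision = 1/1.4² + 14/3.7² = 0.5102 + 1.0226 = 1.5328, so posterior SD = 0.8077.
Posterior mean = (-5.0/1.4² + 14·-0.5/3.7²) / 1.5328 = -1.9978.
Interval: -1.9978 ± 1.960 × 0.8077 → [-3.581, -0.415].

[-3.581, -0.415]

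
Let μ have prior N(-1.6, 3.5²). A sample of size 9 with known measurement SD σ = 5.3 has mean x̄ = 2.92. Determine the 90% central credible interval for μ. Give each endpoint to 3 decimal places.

[-0.592, 4.596]

Posterior precision = 1/3.5² + 9/5.3² = 0.0816 + 0.3204 = 0.4020, so posterior SD = 1.5771.
Posterior mean = (-1.6/3.5² + 9·2.92/5.3²) / 0.4020 = 2.0022.
Interval: 2.0022 ± 1.645 × 1.5771 → [-0.592, 4.596].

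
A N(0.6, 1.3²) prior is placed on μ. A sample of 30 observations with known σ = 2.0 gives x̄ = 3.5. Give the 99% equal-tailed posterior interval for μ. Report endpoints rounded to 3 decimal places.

Posterior precision = 1/1.3² + 30/2.0² = 0.5917 + 7.5000 = 8.0917, so posterior SD = 0.3515.
Posterior mean = (0.6/1.3² + 30·3.5/2.0²) / 8.0917 = 3.2879.
Interval: 3.2879 ± 2.576 × 0.3515 → [2.382, 4.193].

[2.382, 4.193]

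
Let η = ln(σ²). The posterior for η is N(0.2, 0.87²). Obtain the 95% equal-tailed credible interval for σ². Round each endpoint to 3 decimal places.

[0.222, 6.721]

On the log scale the 95% interval is 0.2 ± 1.960 × 0.87 = [-1.5052, 1.9052].
Exponentiate: [e^-1.5052, e^1.9052] = [0.222, 6.721].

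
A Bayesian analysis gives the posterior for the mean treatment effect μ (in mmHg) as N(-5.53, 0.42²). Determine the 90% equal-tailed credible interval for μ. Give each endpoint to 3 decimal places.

[-6.221, -4.839]

The posterior is symmetric, so the 90% equal-tailed interval is μ = -5.53 ± z·0.42 with z = 1.645.
Half-width: 1.645 × 0.42 = 0.691.
-5.53 − 0.691 = -6.221; -5.53 + 0.691 = -4.839.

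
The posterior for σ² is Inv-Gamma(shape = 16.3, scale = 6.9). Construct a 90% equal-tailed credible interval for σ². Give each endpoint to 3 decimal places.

Inverse-Gamma(16.3, 6.9) quantiles: F⁻¹(0.05) and F⁻¹(0.95).
Equivalently, 1/σ² ~ Gamma(16.3, rate = 6.9); invert its 0.95 and 0.05 quantiles.
Posterior mean ≈ 0.451, SD ≈ 0.119; a Normal approximation gives roughly [0.255, 0.647].
Exact: lower = 0.294; upper = 0.672.

[0.294, 0.672]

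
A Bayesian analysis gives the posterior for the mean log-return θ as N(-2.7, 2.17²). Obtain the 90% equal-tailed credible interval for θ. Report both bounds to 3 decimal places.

[-6.269, 0.869]

The posterior is symmetric, so the 90% equal-tailed interval is θ = -2.7 ± z·2.17 with z = 1.645.
Half-width: 1.645 × 2.17 = 3.569.
-2.7 − 3.569 = -6.269; -2.7 + 3.569 = 0.869.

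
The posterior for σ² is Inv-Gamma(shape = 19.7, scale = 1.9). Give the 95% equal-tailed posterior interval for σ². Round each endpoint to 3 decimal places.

[0.065, 0.159]

Inverse-Gamma(19.7, 1.9) quantiles: F⁻¹(0.025) and F⁻¹(0.975).
Equivalently, 1/σ² ~ Gamma(19.7, rate = 1.9); invert its 0.975 and 0.025 quantiles.
Posterior mean ≈ 0.102, SD ≈ 0.024; a Normal approximation gives roughly [0.054, 0.149].
Exact: lower = 0.065; upper = 0.159.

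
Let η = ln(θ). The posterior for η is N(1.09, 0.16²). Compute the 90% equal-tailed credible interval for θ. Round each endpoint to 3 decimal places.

[2.286, 3.870]

On the log scale the 90% interval is 1.09 ± 1.645 × 0.16 = [0.8268, 1.3532].
Exponentiate: [e^0.8268, e^1.3532] = [2.286, 3.870].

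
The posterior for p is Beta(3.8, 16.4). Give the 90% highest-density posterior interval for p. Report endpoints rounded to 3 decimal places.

[0.052, 0.318]

The posterior is unimodal and skewed, so the HPD interval has equal density at both endpoints and is the shortest 90% interval.
Solving f(0.052) = f(0.318) with F(0.318) − F(0.052) = 0.90 gives [0.052, 0.318].
For comparison, the equal-tailed interval is [0.068, 0.344]; the HPD is narrower and shifted toward the mode.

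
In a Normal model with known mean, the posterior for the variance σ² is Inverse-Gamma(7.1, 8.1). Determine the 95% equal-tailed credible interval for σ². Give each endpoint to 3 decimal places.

Inverse-Gamma(7.1, 8.1) quantiles: F⁻¹(0.025) and F⁻¹(0.975).
Equivalently, 1/σ² ~ Gamma(7.1, rate = 8.1); invert its 0.975 and 0.025 quantiles.
Posterior mean ≈ 1.328, SD ≈ 0.588; a Normal approximation gives roughly [0.175, 2.480].
Exact: lower = 0.614; upper = 2.815.

[0.614, 2.815]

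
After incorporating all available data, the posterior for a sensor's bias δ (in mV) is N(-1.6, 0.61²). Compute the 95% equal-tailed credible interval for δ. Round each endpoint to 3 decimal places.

The posterior is symmetric, so the 95% equal-tailed interval is δ = -1.6 ± z·0.61 with z = 1.960.
Half-width: 1.960 × 0.61 = 1.196.
-1.6 − 1.196 = -2.796; -1.6 + 1.196 = -0.404.

[-2.796, -0.404]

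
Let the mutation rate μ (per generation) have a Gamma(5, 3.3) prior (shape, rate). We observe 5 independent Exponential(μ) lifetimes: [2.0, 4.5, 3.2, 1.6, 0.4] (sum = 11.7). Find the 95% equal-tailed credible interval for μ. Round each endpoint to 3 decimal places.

Posterior: Gamma(5+5, 3.3+11.7) = Gamma(10, 15.0) (shape, rate).
Equal-tailed 95% interval: Gamma(10, 15.0) quantiles at 0.025 and 0.975.
Posterior mean ≈ 0.667, SD ≈ 0.211; a Normal approximation gives roughly [0.253, 1.080].
Exact: lower = 0.320; upper = 1.139.

[0.320, 1.139]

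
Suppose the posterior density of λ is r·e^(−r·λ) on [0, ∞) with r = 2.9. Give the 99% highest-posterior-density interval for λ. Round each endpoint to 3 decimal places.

The exponential density is strictly decreasing on [0, ∞), so the HPD interval is anchored at 0: [0, q] with P(λ ≤ q) = 0.99.
q = −ln(1 − 0.99) / 2.9 = 4.6052 / 2.9 = 1.588.

[0.000, 1.588]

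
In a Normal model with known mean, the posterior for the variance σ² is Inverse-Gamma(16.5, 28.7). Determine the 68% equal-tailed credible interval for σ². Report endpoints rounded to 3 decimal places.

Inverse-Gamma(16.5, 28.7) quantiles: F⁻¹(0.16) and F⁻¹(0.84).
Equivalently, 1/σ² ~ Gamma(16.5, rate = 28.7); invert its 0.84 and 0.16 quantiles.
Posterior mean ≈ 1.852, SD ≈ 0.486; a Normal approximation gives roughly [1.368, 2.335].
Exact: lower = 1.400; upper = 2.296.

[1.400, 2.296]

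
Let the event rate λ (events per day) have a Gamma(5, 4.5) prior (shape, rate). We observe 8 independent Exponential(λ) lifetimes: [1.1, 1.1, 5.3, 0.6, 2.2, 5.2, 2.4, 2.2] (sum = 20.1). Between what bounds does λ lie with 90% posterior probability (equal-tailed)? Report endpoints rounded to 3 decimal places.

[0.313, 0.790]

Posterior: Gamma(5+8, 4.5+20.1) = Gamma(13, 24.6) (shape, rate).
Equal-tailed 90% interval: Gamma(13, 24.6) quantiles at 0.05 and 0.95.
Posterior mean ≈ 0.528, SD ≈ 0.147; a Normal approximation gives roughly [0.287, 0.770].
Exact: lower = 0.313; upper = 0.790.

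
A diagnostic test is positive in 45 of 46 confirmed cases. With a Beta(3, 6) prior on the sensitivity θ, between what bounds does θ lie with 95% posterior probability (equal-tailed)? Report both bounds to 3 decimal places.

Posterior: Beta(3+45, 6+1) = Beta(48, 7).
Equal-tailed 95% interval: the 0.025 and 0.975 quantiles of Beta(48, 7).
Posterior mean ≈ 0.873, SD ≈ 0.045; a Normal approximation gives roughly [0.785, 0.960].
Exact: F⁻¹(0.025) = 0.774; F⁻¹(0.975) = 0.946.

[0.774, 0.946]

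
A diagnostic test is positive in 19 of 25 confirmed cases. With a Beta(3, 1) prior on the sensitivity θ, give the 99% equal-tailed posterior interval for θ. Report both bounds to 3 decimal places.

[0.531, 0.921]

Posterior: Beta(3+19, 1+6) = Beta(22, 7).
Equal-tailed 99% interval: the 0.005 and 0.995 quantiles of Beta(22, 7).
Posterior mean ≈ 0.759, SD ≈ 0.078; a Normal approximation gives roughly [0.557, 0.960].
Exact: F⁻¹(0.005) = 0.531; F⁻¹(0.995) = 0.921.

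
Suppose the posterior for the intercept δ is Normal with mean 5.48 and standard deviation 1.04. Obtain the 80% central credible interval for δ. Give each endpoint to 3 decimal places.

[4.147, 6.813]

The posterior is symmetric, so the 80% equal-tailed interval is δ = 5.48 ± z·1.04 with z = 1.282.
Half-width: 1.282 × 1.04 = 1.333.
5.48 − 1.333 = 4.147; 5.48 + 1.333 = 6.813.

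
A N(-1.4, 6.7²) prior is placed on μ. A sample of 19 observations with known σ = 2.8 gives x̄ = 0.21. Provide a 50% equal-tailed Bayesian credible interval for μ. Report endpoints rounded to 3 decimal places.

Posterior precision = 1/6.7² + 19/2.8² = 0.0223 + 2.4235 = 2.4457, so posterior SD = 0.6394.
Posterior mean = (-1.4/6.7² + 19·0.21/2.8²) / 2.4457 = 0.1953.
Interval: 0.1953 ± 0.674 × 0.6394 → [-0.236, 0.627].

[-0.236, 0.627]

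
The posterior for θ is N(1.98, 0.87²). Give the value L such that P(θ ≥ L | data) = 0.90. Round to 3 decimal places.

Need L with P(θ ≥ L) = 0.90: L = 1.98 − z_{0.1}·0.87.
z = 1.282; L = 1.98 − 1.282 × 0.87 = 0.865.

0.865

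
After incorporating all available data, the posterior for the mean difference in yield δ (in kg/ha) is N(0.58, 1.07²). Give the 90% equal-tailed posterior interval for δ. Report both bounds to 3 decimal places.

The posterior is symmetric, so the 90% equal-tailed interval is δ = 0.58 ± z·1.07 with z = 1.645.
Half-width: 1.645 × 1.07 = 1.760.
0.58 − 1.760 = -1.180; 0.58 + 1.760 = 2.340.

[-1.180, 2.340]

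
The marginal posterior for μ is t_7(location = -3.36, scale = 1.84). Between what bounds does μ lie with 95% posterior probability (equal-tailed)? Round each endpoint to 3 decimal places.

The t_7 distribution is symmetric; the 95% interval is -3.36 ± t·1.84 with t_{0.975,7} = 2.365.
Half-width: 2.365 × 1.84 = 4.351.
-3.36 − 4.351 = -7.711; -3.36 + 4.351 = 0.991.

[-7.711, 0.991]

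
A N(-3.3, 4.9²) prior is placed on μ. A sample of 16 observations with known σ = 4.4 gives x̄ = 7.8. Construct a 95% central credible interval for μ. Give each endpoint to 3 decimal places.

[5.164, 9.371]

Posterior precision = 1/4.9² + 16/4.4² = 0.0416 + 0.8264 = 0.8681, so posterior SD = 1.0733.
Posterior mean = (-3.3/4.9² + 16·7.8/4.4²) / 0.8681 = 7.2674.
Interval: 7.2674 ± 1.960 × 1.0733 → [5.164, 9.371].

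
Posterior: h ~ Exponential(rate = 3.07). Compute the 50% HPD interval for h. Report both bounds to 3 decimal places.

[0.000, 0.226]

The exponential density is strictly decreasing on [0, ∞), so the HPD interval is anchored at 0: [0, q] with P(h ≤ q) = 0.50.
q = −ln(1 − 0.50) / 3.07 = 0.6931 / 3.07 = 0.226.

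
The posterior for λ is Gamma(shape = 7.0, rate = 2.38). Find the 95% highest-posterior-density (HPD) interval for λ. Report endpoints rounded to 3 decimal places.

[0.987, 5.152]

The posterior is unimodal and skewed, so the HPD interval has equal density at both endpoints and is the shortest 95% interval.
Solving f(0.987) = f(5.152) with F(5.152) − F(0.987) = 0.95 gives [0.987, 5.152].
For comparison, the equal-tailed interval is [1.183, 5.487]; the HPD is narrower and shifted toward the mode.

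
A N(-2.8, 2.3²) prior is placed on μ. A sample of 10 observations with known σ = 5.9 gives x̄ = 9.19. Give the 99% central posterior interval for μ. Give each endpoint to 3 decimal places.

Posterior precision = 1/2.3² + 10/5.9² = 0.1890 + 0.2873 = 0.4763, so posterior SD = 1.4490.
Posterior mean = (-2.8/2.3² + 10·9.19/5.9²) / 0.4763 = 4.4315.
Interval: 4.4315 ± 2.576 × 1.4490 → [0.699, 8.164].

[0.699, 8.164]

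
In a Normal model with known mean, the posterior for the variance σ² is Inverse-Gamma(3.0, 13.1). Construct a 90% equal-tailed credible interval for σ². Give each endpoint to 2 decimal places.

Inverse-Gamma(3.0, 13.1) quantiles: F⁻¹(0.05) and F⁻¹(0.95).
Equivalently, 1/σ² ~ Gamma(3.0, rate = 13.1); invert its 0.95 and 0.05 quantiles.
Posterior mean ≈ 6.55, SD ≈ 6.55; a Normal approximation gives roughly [-4.22, 17.32].
Exact: lower = 2.08; upper = 16.02.

[2.08, 16.02]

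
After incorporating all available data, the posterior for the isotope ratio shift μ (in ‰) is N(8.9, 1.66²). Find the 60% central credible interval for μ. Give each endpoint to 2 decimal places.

The posterior is symmetric, so the 60% equal-tailed interval is μ = 8.9 ± z·1.66 with z = 0.842.
Half-width: 0.842 × 1.66 = 1.40.
8.9 − 1.40 = 7.50; 8.9 + 1.40 = 10.30.

[7.50, 10.30]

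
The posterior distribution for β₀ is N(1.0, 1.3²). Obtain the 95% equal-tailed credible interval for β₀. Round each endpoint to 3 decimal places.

[-1.548, 3.548]

The posterior is symmetric, so the 95% equal-tailed interval is β₀ = 1.0 ± z·1.3 with z = 1.960.
Half-width: 1.960 × 1.3 = 2.548.
1.0 − 2.548 = -1.548; 1.0 + 2.548 = 3.548.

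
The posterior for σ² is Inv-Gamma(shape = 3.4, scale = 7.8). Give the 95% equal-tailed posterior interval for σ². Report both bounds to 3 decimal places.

Inverse-Gamma(3.4, 7.8) quantiles: F⁻¹(0.025) and F⁻¹(0.975).
Equivalently, 1/σ² ~ Gamma(3.4, rate = 7.8); invert its 0.975 and 0.025 quantiles.
Posterior mean ≈ 3.250, SD ≈ 2.747; a Normal approximation gives roughly [-2.134, 8.634].
Exact: lower = 0.993; upper = 9.774.

[0.993, 9.774]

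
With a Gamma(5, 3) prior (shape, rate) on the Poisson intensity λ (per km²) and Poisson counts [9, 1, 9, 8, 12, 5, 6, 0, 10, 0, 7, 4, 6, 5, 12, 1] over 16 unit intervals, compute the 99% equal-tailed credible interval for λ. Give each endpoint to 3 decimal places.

Posterior: Gamma(5+95, 3+16) = Gamma(100, 19) (shape, rate).
Equal-tailed 99% interval: Gamma(100, 19) quantiles at 0.005 and 0.995.
Posterior mean ≈ 5.263, SD ≈ 0.526; a Normal approximation gives roughly [3.907, 6.619].
Exact: lower = 4.006; upper = 6.717.

[4.006, 6.717]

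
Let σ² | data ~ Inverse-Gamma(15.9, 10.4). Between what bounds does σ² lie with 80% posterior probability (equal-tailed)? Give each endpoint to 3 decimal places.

[0.491, 0.941]

Inverse-Gamma(15.9, 10.4) quantiles: F⁻¹(0.1) and F⁻¹(0.9).
Equivalently, 1/σ² ~ Gamma(15.9, rate = 10.4); invert its 0.9 and 0.1 quantiles.
Posterior mean ≈ 0.698, SD ≈ 0.187; a Normal approximation gives roughly [0.458, 0.938].
Exact: lower = 0.491; upper = 0.941.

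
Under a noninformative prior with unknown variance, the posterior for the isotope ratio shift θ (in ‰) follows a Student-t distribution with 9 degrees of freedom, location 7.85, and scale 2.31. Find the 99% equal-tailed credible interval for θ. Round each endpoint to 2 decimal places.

The t_9 distribution is symmetric; the 99% interval is 7.85 ± t·2.31 with t_{0.995,9} = 3.250.
Half-width: 3.250 × 2.31 = 7.51.
7.85 − 7.51 = 0.34; 7.85 + 7.51 = 15.36.

[0.34, 15.36]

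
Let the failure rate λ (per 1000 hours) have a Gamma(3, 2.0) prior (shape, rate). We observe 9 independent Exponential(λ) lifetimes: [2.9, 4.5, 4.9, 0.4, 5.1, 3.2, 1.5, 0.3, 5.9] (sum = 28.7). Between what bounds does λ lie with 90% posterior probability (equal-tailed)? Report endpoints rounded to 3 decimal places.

[0.226, 0.593]

Posterior: Gamma(3+9, 2.0+28.7) = Gamma(12, 30.7) (shape, rate).
Equal-tailed 90% interval: Gamma(12, 30.7) quantiles at 0.05 and 0.95.
Posterior mean ≈ 0.391, SD ≈ 0.113; a Normal approximation gives roughly [0.205, 0.576].
Exact: lower = 0.226; upper = 0.593.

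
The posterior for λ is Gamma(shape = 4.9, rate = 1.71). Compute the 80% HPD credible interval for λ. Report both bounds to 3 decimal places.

The posterior is unimodal and skewed, so the HPD interval has equal density at both endpoints and is the shortest 80% interval.
Solving f(1.083) = f(4.143) with F(4.143) − F(1.083) = 0.80 gives [1.083, 4.143].
For comparison, the equal-tailed interval is [1.381, 4.599]; the HPD is narrower and shifted toward the mode.

[1.083, 4.143]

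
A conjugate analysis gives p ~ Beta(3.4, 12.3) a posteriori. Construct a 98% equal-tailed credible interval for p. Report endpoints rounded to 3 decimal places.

[0.042, 0.492]

Posterior: Beta(3.4, 12.3).
Equal-tailed 98% interval: the 0.01 and 0.99 quantiles of Beta(3.4, 12.3).
Posterior mean ≈ 0.217, SD ≈ 0.101; a Normal approximation gives roughly [-0.018, 0.451].
Exact: F⁻¹(0.01) = 0.042; F⁻¹(0.99) = 0.492.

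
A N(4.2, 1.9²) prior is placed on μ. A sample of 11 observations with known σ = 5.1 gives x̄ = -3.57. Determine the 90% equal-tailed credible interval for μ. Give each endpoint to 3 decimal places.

Posterior precision = 1/1.9² + 11/5.1² = 0.2770 + 0.4229 = 0.6999, so posterior SD = 1.1953.
Posterior mean = (4.2/1.9² + 11·-3.57/5.1²) / 0.6999 = -0.4949.
Interval: -0.4949 ± 1.645 × 1.1953 → [-2.461, 1.471].

[-2.461, 1.471]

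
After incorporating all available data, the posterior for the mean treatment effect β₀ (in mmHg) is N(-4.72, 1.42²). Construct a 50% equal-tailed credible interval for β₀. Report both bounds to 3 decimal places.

The posterior is symmetric, so the 50% equal-tailed interval is β₀ = -4.72 ± z·1.42 with z = 0.674.
Half-width: 0.674 × 1.42 = 0.958.
-4.72 − 0.958 = -5.678; -4.72 + 0.958 = -3.762.

[-5.678, -3.762]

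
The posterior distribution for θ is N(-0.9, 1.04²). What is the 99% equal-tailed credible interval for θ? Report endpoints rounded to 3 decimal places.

[-3.579, 1.779]

The posterior is symmetric, so the 99% equal-tailed interval is θ = -0.9 ± z·1.04 with z = 2.576.
Half-width: 2.576 × 1.04 = 2.679.
-0.9 − 2.679 = -3.579; -0.9 + 2.679 = 1.779.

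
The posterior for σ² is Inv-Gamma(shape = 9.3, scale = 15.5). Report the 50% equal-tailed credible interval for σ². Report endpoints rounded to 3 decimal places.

Inverse-Gamma(9.3, 15.5) quantiles: F⁻¹(0.25) and F⁻¹(0.75).
Equivalently, 1/σ² ~ Gamma(9.3, rate = 15.5); invert its 0.75 and 0.25 quantiles.
Posterior mean ≈ 1.867, SD ≈ 0.691; a Normal approximation gives roughly [1.401, 2.334].
Exact: lower = 1.392; upper = 2.182.

[1.392, 2.182]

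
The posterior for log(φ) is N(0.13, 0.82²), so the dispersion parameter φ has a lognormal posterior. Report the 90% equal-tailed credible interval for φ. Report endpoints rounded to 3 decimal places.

On the log scale the 90% interval is 0.13 ± 1.645 × 0.82 = [-1.2188, 1.4788].
Exponentiate: [e^-1.2188, e^1.4788] = [0.296, 4.388].

[0.296, 4.388]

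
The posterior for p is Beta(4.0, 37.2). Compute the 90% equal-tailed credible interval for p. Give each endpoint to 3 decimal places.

[0.035, 0.182]

Posterior: Beta(4.0, 37.2).
Equal-tailed 90% interval: the 0.05 and 0.95 quantiles of Beta(4.0, 37.2).
Posterior mean ≈ 0.097, SD ≈ 0.046; a Normal approximation gives roughly [0.022, 0.172].
Exact: F⁻¹(0.05) = 0.035; F⁻¹(0.95) = 0.182.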